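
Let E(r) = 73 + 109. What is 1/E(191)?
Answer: 1/182 ≈ 0.0054945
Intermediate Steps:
E(r) = 182
1/E(191) = 1/182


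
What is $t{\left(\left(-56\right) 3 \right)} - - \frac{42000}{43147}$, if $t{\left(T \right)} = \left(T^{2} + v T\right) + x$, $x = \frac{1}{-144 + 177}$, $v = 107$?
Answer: $\frac{14593054195}{1423851} \approx 10249.0$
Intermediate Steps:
$x = \frac{1}{33} \approx 0.030303$
$t{\left(T \right)} = \frac{1}{33} + T^{2} + 107 T$ ($t{\left(T \right)} = \left(T^{2} + 107 T\right) + \frac{1}{33} = \frac{1}{33} + T^{2} + 107 T$)
$t{\left(\left(-56\right) 3 \right)} - - \frac{42000}{43147} = \left(\frac{1}{33} + \left(\left(-56\right) 3\right)^{2} + 107 \left(\left(-56\right) 3\right)\right) - - \frac{42000}{43147} = \left(\frac{1}{33} + \left(-168\right)^{2} + 107 \left(-168\right)\right) - \left(-42000\right) \frac{1}{43147} = \left(\frac{1}{33} + 28224 - 17976\right) - - \frac{42000}{43147} = \frac{338185}{33} + \frac{42000}{43147} = \frac{14593054195}{1423851}$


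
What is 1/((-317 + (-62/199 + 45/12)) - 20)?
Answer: -796/265515 ≈ -0.0029979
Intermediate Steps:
1/((-317 + (-62/199 + 45/12)) - 20) = 1/((-317 + (-62*1/199 + 45*(1/12))) - 20) = 1/((-317 + (-62/199 + 15/4)) - 20) = 1/((-317 + 2737/796) - 20) = 1/(-249595/796 - 20) = 1/(-265515/796) = -796/265515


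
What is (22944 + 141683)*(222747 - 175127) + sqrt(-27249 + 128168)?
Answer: 7839537740 + sqrt(100919) ≈ 7.8395e+9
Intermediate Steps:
(22944 + 141683)*(222747 - 175127) + sqrt(-27249 + 128168) = 164627*47620 + sqrt(100919) = 7839537740 + sqrt(100919)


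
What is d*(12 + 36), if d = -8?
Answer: -384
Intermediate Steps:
d*(12 + 36) = -8*(12 + 36) = -8*48 = -384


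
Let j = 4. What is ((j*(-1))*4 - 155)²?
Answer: 29241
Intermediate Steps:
((j*(-1))*4 - 155)² = ((4*(-1))*4 - 155)² = (-4*4 - 155)² = (-16 - 155)² = (-171)² = 29241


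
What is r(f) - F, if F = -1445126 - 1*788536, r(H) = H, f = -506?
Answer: 2233156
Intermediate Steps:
F = -2233662 (F = -1445126 - 788536 = -2233662)
r(f) - F = -506 - 1*(-2233662) = -506 + 2233662 = 2233156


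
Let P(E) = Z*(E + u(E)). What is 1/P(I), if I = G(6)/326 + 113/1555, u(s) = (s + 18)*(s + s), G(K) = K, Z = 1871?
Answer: 64244506225/407040215467172 ≈ 0.00015783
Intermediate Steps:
u(s) = 2*s*(18 + s) (u(s) = (18 + s)*(2*s) = 2*s*(18 + s))
I = 23084/253465 (I = 6/326 + 113/1555 = 6*(1/326) + 113*(1/1555) = 3/163 + 113/1555 = 23084/253465 ≈ 0.091074)
P(E) = 1871*E + 3742*E*(18 + E) (P(E) = 1871*(E + 2*E*(18 + E)) = 1871*E + 3742*E*(18 + E))
1/P(I) = 1/(1871*(23084/253465)*(37 + 2*(23084/253465))) = 1/(1871*(23084/253465)*(37 + 46168/253465)) = 1/(1871*(23084/253465)*(9424373/253465)) = 1/(407040215467172/64244506225) = 64244506225/407040215467172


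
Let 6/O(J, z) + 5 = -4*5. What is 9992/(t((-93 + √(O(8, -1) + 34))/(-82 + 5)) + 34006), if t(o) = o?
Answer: 50366858003000/171420757199781 + 7693840*√211/171420757199781 ≈ 0.29382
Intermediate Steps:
O(J, z) = -6/25 (O(J, z) = 6/(-5 - 4*5) = 6/(-5 - 20) = 6/(-25) = 6*(-1/25) = -6/25)
9992/(t((-93 + √(O(8, -1) + 34))/(-82 + 5)) + 34006) = 9992/((-93 + √(-6/25 + 34))/(-82 + 5) + 34006) = 9992/((-93 + √(844/25))/(-77) + 34006) = 9992/((-93 + 2*√211/5)*(-1/77) + 34006) = 9992/((93/77 - 2*√211/385) + 34006) = 9992/(2618555/77 - 2*√211/385)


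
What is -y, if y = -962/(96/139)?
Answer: 66859/48 ≈ 1392.9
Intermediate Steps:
y = -66859/48 (y = -962/(96*(1/139)) = -962/96/139 = -962*139/96 = -66859/48 ≈ -1392.9)
-y = -1*(-66859/48) = 66859/48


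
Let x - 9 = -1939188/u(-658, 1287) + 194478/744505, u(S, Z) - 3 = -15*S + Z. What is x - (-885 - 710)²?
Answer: -352314095646671/138477930 ≈ -2.5442e+6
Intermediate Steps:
u(S, Z) = 3 + Z - 15*S (u(S, Z) = 3 + (-15*S + Z) = 3 + (Z - 15*S) = 3 + Z - 15*S)
x = -22779778421/138477930 (x = 9 + (-1939188/(3 + 1287 - 15*(-658)) + 194478/744505) = 9 + (-1939188/(3 + 1287 + 9870) + 194478*(1/744505)) = 9 + (-1939188/11160 + 194478/744505) = 9 + (-1939188*1/11160 + 194478/744505) = 9 + (-161599/930 + 194478/744505) = 9 - 24026079791/138477930 = -22779778421/138477930 ≈ -164.50)
x - (-885 - 710)² = -22779778421/138477930 - (-885 - 710)² = -22779778421/138477930 - 1*(-1595)² = -22779778421/138477930 - 1*2544025 = -22779778421/138477930 - 2544025 = -352314095646671/138477930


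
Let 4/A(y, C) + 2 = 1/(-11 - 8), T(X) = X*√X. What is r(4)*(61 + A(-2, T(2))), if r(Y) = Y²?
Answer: 36848/39 ≈ 944.82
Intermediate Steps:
T(X) = X^(3/2)
A(y, C) = -76/39 (A(y, C) = 4/(-2 + 1/(-11 - 8)) = 4/(-2 + 1/(-19)) = 4/(-2 - 1/19) = 4/(-39/19) = 4*(-19/39) = -76/39)
r(4)*(61 + A(-2, T(2))) = 4²*(61 - 76/39) = 16*(2303/39) = 36848/39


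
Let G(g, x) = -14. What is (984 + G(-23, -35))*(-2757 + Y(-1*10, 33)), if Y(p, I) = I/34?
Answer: -45446925/17 ≈ -2.6733e+6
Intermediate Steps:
Y(p, I) = I/34 (Y(p, I) = I*(1/34) = I/34)
(984 + G(-23, -35))*(-2757 + Y(-1*10, 33)) = (984 - 14)*(-2757 + (1/34)*33) = 970*(-2757 + 33/34) = 970*(-93705/34) = -45446925/17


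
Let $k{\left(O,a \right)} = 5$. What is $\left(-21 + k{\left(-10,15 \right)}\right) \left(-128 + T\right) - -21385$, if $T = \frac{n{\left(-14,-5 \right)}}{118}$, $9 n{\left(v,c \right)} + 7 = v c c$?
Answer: $\frac{4148593}{177} \approx 23438.0$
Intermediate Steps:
$n{\left(v,c \right)} = - \frac{7}{9} + \frac{v c^{2}}{9}$ ($n{\left(v,c \right)} = - \frac{7}{9} + \frac{v c c}{9} = - \frac{7}{9} + \frac{c v c}{9} = - \frac{7}{9} + \frac{v c^{2}}{9}$)
$T = - \frac{119}{354}$ ($T = \frac{- \frac{7}{9} + \frac{1}{9} \left(-14\right) \left(-5\right)^{2}}{118} = \left(- \frac{7}{9} + \frac{1}{9} \left(-14\right) 25\right) \frac{1}{118} = \left(- \frac{7}{9} - \frac{350}{9}\right) \frac{1}{118} = \left(- \frac{119}{3}\right) \frac{1}{118} = - \frac{119}{354} \approx -0.33616$)
$\left(-21 + k{\left(-10,15 \right)}\right) \left(-128 + T\right) - -21385 = \left(-21 + 5\right) \left(-128 - \frac{119}{354}\right) - -21385 = \left(-16\right) \left(- \frac{45431}{354}\right) + 21385 = \frac{363448}{177} + 21385 = \frac{4148593}{177}$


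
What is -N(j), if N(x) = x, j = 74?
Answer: -74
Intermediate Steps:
-N(j) = -1*74 = -74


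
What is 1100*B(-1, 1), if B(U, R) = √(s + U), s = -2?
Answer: 1100*I*√3 ≈ 1905.3*I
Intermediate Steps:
B(U, R) = √(-2 + U)
1100*B(-1, 1) = 1100*√(-2 - 1) = 1100*√(-3) = 1100*(I*√3) = 1100*I*√3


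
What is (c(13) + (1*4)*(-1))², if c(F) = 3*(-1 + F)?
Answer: 1024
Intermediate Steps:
c(F) = -3 + 3*F
(c(13) + (1*4)*(-1))² = ((-3 + 3*13) + (1*4)*(-1))² = ((-3 + 39) + 4*(-1))² = (36 - 4)² = 32² = 1024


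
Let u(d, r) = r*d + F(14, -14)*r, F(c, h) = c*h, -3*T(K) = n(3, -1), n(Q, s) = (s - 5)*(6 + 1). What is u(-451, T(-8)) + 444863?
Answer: 435805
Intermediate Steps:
n(Q, s) = -35 + 7*s (n(Q, s) = (-5 + s)*7 = -35 + 7*s)
T(K) = 14 (T(K) = -(-35 + 7*(-1))/3 = -(-35 - 7)/3 = -⅓*(-42) = 14)
u(d, r) = -196*r + d*r (u(d, r) = r*d + (14*(-14))*r = d*r - 196*r = -196*r + d*r)
u(-451, T(-8)) + 444863 = 14*(-196 - 451) + 444863 = 14*(-647) + 444863 = -9058 + 444863 = 435805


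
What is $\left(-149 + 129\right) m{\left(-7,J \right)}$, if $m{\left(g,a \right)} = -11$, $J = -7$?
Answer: $220$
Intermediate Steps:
$\left(-149 + 129\right) m{\left(-7,J \right)} = \left(-149 + 129\right) \left(-11\right) = \left(-20\right) \left(-11\right) = 220$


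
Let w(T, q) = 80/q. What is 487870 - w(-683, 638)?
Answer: 155630490/319 ≈ 4.8787e+5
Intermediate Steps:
487870 - w(-683, 638) = 487870 - 80/638 = 487870 - 1*40/319 = 487870 - 40/319 = 155630490/319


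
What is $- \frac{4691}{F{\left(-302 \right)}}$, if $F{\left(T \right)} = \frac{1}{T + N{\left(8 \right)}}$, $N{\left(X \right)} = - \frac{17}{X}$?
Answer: $\frac{11413203}{8} \approx 1.4267 \cdot 10^{6}$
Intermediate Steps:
$F{\left(T \right)} = \frac{1}{- \frac{17}{8} + T}$ ($F{\left(T \right)} = \frac{1}{T - \frac{17}{8}} = \frac{1}{- \frac{17}{8} + T}$)
$- \frac{4691}{F{\left(-302 \right)}} = - \frac{4691}{8 \frac{1}{-17 + 8 \left(-302\right)}} = - \frac{4691}{8 \frac{1}{-17 - 2416}} = - \frac{4691}{8 \frac{1}{-2433}} = - \frac{4691}{8 \left(- \frac{1}{2433}\right)} = - \frac{4691}{- \frac{8}{2433}} = \left(-4691\right) \left(- \frac{2433}{8}\right) = \frac{11413203}{8}$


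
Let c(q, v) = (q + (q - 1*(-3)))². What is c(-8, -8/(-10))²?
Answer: 28561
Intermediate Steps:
c(q, v) = (3 + 2*q)² (c(q, v) = (q + (q + 3))² = (q + (3 + q))² = (3 + 2*q)²)
c(-8, -8/(-10))² = ((3 + 2*(-8))²)² = ((3 - 16)²)² = ((-13)²)² = 169² = 28561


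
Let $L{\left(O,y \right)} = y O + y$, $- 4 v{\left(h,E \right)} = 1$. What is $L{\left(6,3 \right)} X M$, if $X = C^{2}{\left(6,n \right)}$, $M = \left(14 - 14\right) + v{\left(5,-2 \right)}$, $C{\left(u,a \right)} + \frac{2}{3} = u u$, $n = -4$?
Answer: $- \frac{19663}{3} \approx -6554.3$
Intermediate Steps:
$v{\left(h,E \right)} = - \frac{1}{4}$ ($v{\left(h,E \right)} = \left(- \frac{1}{4}\right) 1 = - \frac{1}{4}$)
$C{\left(u,a \right)} = - \frac{2}{3} + u^{2}$ ($C{\left(u,a \right)} = - \frac{2}{3} + u u = - \frac{2}{3} + u^{2}$)
$L{\left(O,y \right)} = y + O y$ ($L{\left(O,y \right)} = O y + y = y + O y$)
$M = - \frac{1}{4}$ ($M = \left(14 - 14\right) - \frac{1}{4} = 0 - \frac{1}{4} = - \frac{1}{4} \approx -0.25$)
$X = \frac{11236}{9}$ ($X = \left(- \frac{2}{3} + 6^{2}\right)^{2} = \left(- \frac{2}{3} + 36\right)^{2} = \left(\frac{106}{3}\right)^{2} = \frac{11236}{9} \approx 1248.4$)
$L{\left(6,3 \right)} X M = 3 \left(1 + 6\right) \frac{11236}{9} \left(- \frac{1}{4}\right) = 3 \cdot 7 \cdot \frac{11236}{9} \left(- \frac{1}{4}\right) = 21 \cdot \frac{11236}{9} \left(- \frac{1}{4}\right) = \frac{78652}{3} \left(- \frac{1}{4}\right) = - \frac{19663}{3}$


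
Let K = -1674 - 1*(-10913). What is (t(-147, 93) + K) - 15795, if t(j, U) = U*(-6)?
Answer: -7114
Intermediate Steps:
t(j, U) = -6*U
K = 9239 (K = -1674 + 10913 = 9239)
(t(-147, 93) + K) - 15795 = (-6*93 + 9239) - 15795 = (-558 + 9239) - 15795 = 8681 - 15795 = -7114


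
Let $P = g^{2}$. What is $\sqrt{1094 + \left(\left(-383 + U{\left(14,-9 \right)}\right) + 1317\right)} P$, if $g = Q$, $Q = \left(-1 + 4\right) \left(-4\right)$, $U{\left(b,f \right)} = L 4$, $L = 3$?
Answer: $288 \sqrt{510} \approx 6504.0$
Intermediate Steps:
$U{\left(b,f \right)} = 12$ ($U{\left(b,f \right)} = 3 \cdot 4 = 12$)
$Q = -12$ ($Q = 3 \left(-4\right) = -12$)
$g = -12$
$P = 144$ ($P = \left(-12\right)^{2} = 144$)
$\sqrt{1094 + \left(\left(-383 + U{\left(14,-9 \right)}\right) + 1317\right)} P = \sqrt{1094 + \left(\left(-383 + 12\right) + 1317\right)} 144 = \sqrt{1094 + \left(-371 + 1317\right)} 144 = \sqrt{1094 + 946} \cdot 144 = \sqrt{2040} \cdot 144 = 2 \sqrt{510} \cdot 144 = 288 \sqrt{510}$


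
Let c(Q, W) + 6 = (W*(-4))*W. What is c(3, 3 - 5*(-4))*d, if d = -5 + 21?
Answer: -33952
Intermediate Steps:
c(Q, W) = -6 - 4*W**2 (c(Q, W) = -6 + (W*(-4))*W = -6 + (-4*W)*W = -6 - 4*W**2)
d = 16
c(3, 3 - 5*(-4))*d = (-6 - 4*(3 - 5*(-4))**2)*16 = (-6 - 4*(3 + 20)**2)*16 = (-6 - 4*23**2)*16 = (-6 - 4*529)*16 = (-6 - 2116)*16 = -2122*16 = -33952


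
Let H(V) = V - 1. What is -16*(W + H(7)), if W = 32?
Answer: -608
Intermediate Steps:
H(V) = -1 + V
-16*(W + H(7)) = -16*(32 + (-1 + 7)) = -16*(32 + 6) = -16*38 = -608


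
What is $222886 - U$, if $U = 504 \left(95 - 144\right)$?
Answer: $247582$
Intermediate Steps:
$U = -24696$ ($U = 504 \left(95 - 144\right) = 504 \left(-49\right) = -24696$)
$222886 - U = 222886 - -24696 = 222886 + 24696 = 247582$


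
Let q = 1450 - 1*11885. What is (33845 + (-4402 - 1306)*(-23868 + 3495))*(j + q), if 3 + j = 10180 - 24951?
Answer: -2932384717161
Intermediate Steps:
j = -14774 (j = -3 + (10180 - 24951) = -3 - 14771 = -14774)
q = -10435 (q = 1450 - 11885 = -10435)
(33845 + (-4402 - 1306)*(-23868 + 3495))*(j + q) = (33845 + (-4402 - 1306)*(-23868 + 3495))*(-14774 - 10435) = (33845 - 5708*(-20373))*(-25209) = (33845 + 116289084)*(-25209) = 116322929*(-25209) = -2932384717161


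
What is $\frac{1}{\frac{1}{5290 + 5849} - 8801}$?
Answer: $- \frac{11139}{98034338} \approx -0.00011362$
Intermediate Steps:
$\frac{1}{\frac{1}{5290 + 5849} - 8801} = \frac{1}{\frac{1}{11139} - 8801} = \frac{1}{- \frac{98034338}{11139}} = - \frac{11139}{98034338}$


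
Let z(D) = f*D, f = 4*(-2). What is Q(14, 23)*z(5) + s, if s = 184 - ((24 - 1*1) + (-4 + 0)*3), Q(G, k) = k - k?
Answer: 173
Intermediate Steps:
Q(G, k) = 0
f = -8
s = 173 (s = 184 - ((24 - 1) - 4*3) = 184 - (23 - 12) = 184 - 1*11 = 184 - 11 = 173)
z(D) = -8*D
Q(14, 23)*z(5) + s = 0*(-8*5) + 173 = 0*(-40) + 173 = 0 + 173 = 173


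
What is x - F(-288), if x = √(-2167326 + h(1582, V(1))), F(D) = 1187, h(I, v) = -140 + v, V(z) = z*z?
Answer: -1187 + I*√2167465 ≈ -1187.0 + 1472.2*I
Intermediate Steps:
V(z) = z²
x = I*√2167465 (x = √(-2167326 + (-140 + 1²)) = √(-2167326 + (-140 + 1)) = √(-2167326 - 139) = √(-2167465) = I*√2167465 ≈ 1472.2*I)
x - F(-288) = I*√2167465 - 1*1187 = I*√2167465 - 1187 = -1187 + I*√2167465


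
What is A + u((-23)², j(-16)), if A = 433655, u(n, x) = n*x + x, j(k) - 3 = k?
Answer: 426765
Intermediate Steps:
j(k) = 3 + k
u(n, x) = x + n*x
A + u((-23)², j(-16)) = 433655 + (3 - 16)*(1 + (-23)²) = 433655 - 13*(1 + 529) = 433655 - 13*530 = 433655 - 6890 = 426765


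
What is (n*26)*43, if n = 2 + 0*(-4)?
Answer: 2236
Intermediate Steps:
n = 2 (n = 2 + 0 = 2)
(n*26)*43 = (2*26)*43 = 52*43 = 2236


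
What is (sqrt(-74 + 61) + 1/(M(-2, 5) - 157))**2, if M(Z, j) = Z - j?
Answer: (1 - 164*I*sqrt(13))**2/26896 ≈ -13.0 - 0.04397*I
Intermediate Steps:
(sqrt(-74 + 61) + 1/(M(-2, 5) - 157))**2 = (sqrt(-74 + 61) + 1/((-2 - 1*5) - 157))**2 = (sqrt(-13) + 1/((-2 - 5) - 157))**2 = (I*sqrt(13) + 1/(-7 - 157))**2 = (I*sqrt(13) + 1/(-164))**2 = (I*sqrt(13) - 1/164)**2 = (-1/164 + I*sqrt(13))**2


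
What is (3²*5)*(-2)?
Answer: -90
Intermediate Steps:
(3²*5)*(-2) = (9*5)*(-2) = 45*(-2) = -90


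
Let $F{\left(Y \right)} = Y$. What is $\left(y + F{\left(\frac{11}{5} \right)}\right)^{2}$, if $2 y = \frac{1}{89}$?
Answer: $\frac{3853369}{792100} \approx 4.8648$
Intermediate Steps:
$y = \frac{1}{178}$ ($y = \frac{1}{2 \cdot 89} = \frac{1}{2} \cdot \frac{1}{89} = \frac{1}{178} \approx 0.005618$)
$\left(y + F{\left(\frac{11}{5} \right)}\right)^{2} = \left(\frac{1}{178} + \frac{11}{5}\right)^{2} = \left(\frac{1963}{890}\right)^{2} = \frac{3853369}{792100}$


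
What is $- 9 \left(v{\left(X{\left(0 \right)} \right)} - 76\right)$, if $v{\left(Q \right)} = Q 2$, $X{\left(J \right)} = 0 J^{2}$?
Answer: $684$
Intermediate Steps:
$X{\left(J \right)} = 0$
$v{\left(Q \right)} = 2 Q$
$- 9 \left(v{\left(X{\left(0 \right)} \right)} - 76\right) = - 9 \left(2 \cdot 0 - 76\right) = - 9 \left(0 - 76\right) = \left(-9\right) \left(-76\right) = 684$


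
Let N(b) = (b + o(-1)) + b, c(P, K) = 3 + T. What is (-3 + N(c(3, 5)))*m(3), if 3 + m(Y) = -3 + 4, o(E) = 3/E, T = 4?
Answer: -16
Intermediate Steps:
c(P, K) = 7 (c(P, K) = 3 + 4 = 7)
N(b) = -3 + 2*b (N(b) = (b + 3/(-1)) + b = (b + 3*(-1)) + b = (b - 3) + b = (-3 + b) + b = -3 + 2*b)
m(Y) = -2 (m(Y) = -3 + (-3 + 4) = -3 + 1 = -2)
(-3 + N(c(3, 5)))*m(3) = (-3 + (-3 + 2*7))*(-2) = (-3 + (-3 + 14))*(-2) = (-3 + 11)*(-2) = 8*(-2) = -16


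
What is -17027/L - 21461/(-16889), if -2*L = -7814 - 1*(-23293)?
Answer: 907332825/261424831 ≈ 3.4707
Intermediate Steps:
L = -15479/2 (L = -(-7814 - 1*(-23293))/2 = -(-7814 + 23293)/2 = -½*15479 = -15479/2 ≈ -7739.5)
-17027/L - 21461/(-16889) = -17027/(-15479/2) - 21461/(-16889) = -17027*(-2/15479) - 21461*(-1/16889) = 34054/15479 + 21461/16889 = 907332825/261424831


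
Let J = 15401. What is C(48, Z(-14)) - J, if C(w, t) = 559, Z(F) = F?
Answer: -14842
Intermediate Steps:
C(48, Z(-14)) - J = 559 - 1*15401 = 559 - 15401 = -14842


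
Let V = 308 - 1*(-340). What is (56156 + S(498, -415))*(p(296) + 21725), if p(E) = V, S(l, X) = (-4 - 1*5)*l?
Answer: 1156102402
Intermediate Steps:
S(l, X) = -9*l (S(l, X) = (-4 - 5)*l = -9*l)
V = 648 (V = 308 + 340 = 648)
p(E) = 648
(56156 + S(498, -415))*(p(296) + 21725) = (56156 - 9*498)*(648 + 21725) = (56156 - 4482)*22373 = 51674*22373 = 1156102402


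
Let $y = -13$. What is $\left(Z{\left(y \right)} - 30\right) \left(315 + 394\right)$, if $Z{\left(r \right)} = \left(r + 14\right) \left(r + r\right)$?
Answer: $-39704$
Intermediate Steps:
$Z{\left(r \right)} = 2 r \left(14 + r\right)$ ($Z{\left(r \right)} = \left(14 + r\right) 2 r = 2 r \left(14 + r\right)$)
$\left(Z{\left(y \right)} - 30\right) \left(315 + 394\right) = \left(2 \left(-13\right) \left(14 - 13\right) - 30\right) \left(315 + 394\right) = \left(2 \left(-13\right) 1 - 30\right) 709 = \left(-26 - 30\right) 709 = \left(-56\right) 709 = -39704$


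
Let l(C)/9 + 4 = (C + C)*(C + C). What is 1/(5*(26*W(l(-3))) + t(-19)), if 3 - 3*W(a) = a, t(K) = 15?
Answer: -1/12335 ≈ -8.1070e-5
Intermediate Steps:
l(C) = -36 + 36*C² (l(C) = -36 + 9*((C + C)*(C + C)) = -36 + 9*((2*C)*(2*C)) = -36 + 9*(4*C²) = -36 + 36*C²)
W(a) = 1 - a/3
1/(5*(26*W(l(-3))) + t(-19)) = 1/(5*(26*(1 - (-36 + 36*(-3)²)/3)) + 15) = 1/(5*(26*(1 - (-36 + 36*9)/3)) + 15) = 1/(5*(26*(1 - (-36 + 324)/3)) + 15) = 1/(5*(26*(1 - ⅓*288)) + 15) = 1/(5*(26*(1 - 96)) + 15) = 1/(5*(26*(-95)) + 15) = 1/(5*(-2470) + 15) = 1/(-12350 + 15) = 1/(-12335) = -1/12335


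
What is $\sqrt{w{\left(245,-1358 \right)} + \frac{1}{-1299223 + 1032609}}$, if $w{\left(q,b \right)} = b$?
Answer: $\frac{i \sqrt{96530748211182}}{266614} \approx 36.851 i$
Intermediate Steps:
$\sqrt{w{\left(245,-1358 \right)} + \frac{1}{-1299223 + 1032609}} = \sqrt{-1358 + \frac{1}{-1299223 + 1032609}} = \sqrt{-1358 + \frac{1}{-266614}} = \sqrt{-1358 - \frac{1}{266614}} = \sqrt{- \frac{362061813}{266614}} = \frac{i \sqrt{96530748211182}}{266614}$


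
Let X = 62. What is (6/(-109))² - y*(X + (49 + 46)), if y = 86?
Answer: -160417226/11881 ≈ -13502.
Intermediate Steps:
(6/(-109))² - y*(X + (49 + 46)) = (6/(-109))² - 86*(62 + (49 + 46)) = (6*(-1/109))² - 86*(62 + 95) = (-6/109)² - 86*157 = 36/11881 - 1*13502 = 36/11881 - 13502 = -160417226/11881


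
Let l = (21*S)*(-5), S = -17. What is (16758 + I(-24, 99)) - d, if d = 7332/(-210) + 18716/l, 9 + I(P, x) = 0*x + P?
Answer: 29897731/1785 ≈ 16749.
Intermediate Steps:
I(P, x) = -9 + P (I(P, x) = -9 + (0*x + P) = -9 + (0 + P) = -9 + P)
l = 1785 (l = (21*(-17))*(-5) = -357*(-5) = 1785)
d = -43606/1785 (d = 7332/(-210) + 18716/1785 = 7332*(-1/210) + 18716*(1/1785) = -1222/35 + 18716/1785 = -43606/1785 ≈ -24.429)
(16758 + I(-24, 99)) - d = (16758 + (-9 - 24)) - 1*(-43606/1785) = (16758 - 33) + 43606/1785 = 16725 + 43606/1785 = 29897731/1785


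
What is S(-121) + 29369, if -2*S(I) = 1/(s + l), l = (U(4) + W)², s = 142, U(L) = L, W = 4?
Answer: 12100027/412 ≈ 29369.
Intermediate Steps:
l = 64 (l = (4 + 4)² = 8² = 64)
S(I) = -1/412 (S(I) = -1/(2*(142 + 64)) = -½/206 = -½*1/206 = -1/412)
S(-121) + 29369 = -1/412 + 29369 = 12100027/412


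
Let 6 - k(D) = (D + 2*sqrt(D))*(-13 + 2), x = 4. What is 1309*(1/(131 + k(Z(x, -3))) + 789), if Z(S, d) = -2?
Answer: 14658695128/14193 - 28798*I*sqrt(2)/14193 ≈ 1.0328e+6 - 2.8695*I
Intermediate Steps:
k(D) = 6 + 11*D + 22*sqrt(D) (k(D) = 6 - (D + 2*sqrt(D))*(-13 + 2) = 6 - (D + 2*sqrt(D))*(-11) = 6 - (-22*sqrt(D) - 11*D) = 6 + (11*D + 22*sqrt(D)) = 6 + 11*D + 22*sqrt(D))
1309*(1/(131 + k(Z(x, -3))) + 789) = 1309*(1/(131 + (6 + 11*(-2) + 22*sqrt(-2))) + 789) = 1309*(1/(131 + (6 - 22 + 22*(I*sqrt(2)))) + 789) = 1309*(1/(131 + (6 - 22 + 22*I*sqrt(2))) + 789) = 1309*(1/(131 + (-16 + 22*I*sqrt(2))) + 789) = 1309*(1/(115 + 22*I*sqrt(2)) + 789) = 1309*(789 + 1/(115 + 22*I*sqrt(2))) = 1032801 + 1309/(115 + 22*I*sqrt(2))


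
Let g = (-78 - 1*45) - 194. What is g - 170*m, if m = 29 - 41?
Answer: 1723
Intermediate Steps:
m = -12
g = -317 (g = (-78 - 45) - 194 = -123 - 194 = -317)
g - 170*m = -317 - 170*(-12) = -317 + 2040 = 1723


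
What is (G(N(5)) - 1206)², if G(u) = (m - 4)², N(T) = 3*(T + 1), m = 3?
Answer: 1452025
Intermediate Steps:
N(T) = 3 + 3*T (N(T) = 3*(1 + T) = 3 + 3*T)
G(u) = 1 (G(u) = (3 - 4)² = (-1)² = 1)
(G(N(5)) - 1206)² = (1 - 1206)² = (-1205)² = 1452025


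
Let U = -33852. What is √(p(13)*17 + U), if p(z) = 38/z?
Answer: I*√5712590/13 ≈ 183.85*I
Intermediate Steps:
√(p(13)*17 + U) = √((38/13)*17 - 33852) = √(646/13 - 33852) = √(-439430/13) = I*√5712590/13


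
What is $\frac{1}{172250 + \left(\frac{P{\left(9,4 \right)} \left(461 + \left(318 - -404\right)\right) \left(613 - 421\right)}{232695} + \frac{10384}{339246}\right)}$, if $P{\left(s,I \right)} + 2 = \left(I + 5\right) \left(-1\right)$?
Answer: $\frac{4385602665}{755373104131298} \approx 5.8059 \cdot 10^{-6}$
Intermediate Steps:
$P{\left(s,I \right)} = -7 - I$ ($P{\left(s,I \right)} = -2 + \left(I + 5\right) \left(-1\right) = -2 + \left(5 + I\right) \left(-1\right) = -2 - \left(5 + I\right) = -7 - I$)
$\frac{1}{172250 + \left(\frac{P{\left(9,4 \right)} \left(461 + \left(318 - -404\right)\right) \left(613 - 421\right)}{232695} + \frac{10384}{339246}\right)} = \frac{1}{172250 + \left(\frac{\left(-7 - 4\right) \left(461 + \left(318 - -404\right)\right) \left(613 - 421\right)}{232695} + \frac{10384}{339246}\right)} = \frac{1}{172250 + \left(\left(-7 - 4\right) \left(461 + \left(318 + 404\right)\right) 192 \cdot \frac{1}{232695} + 10384 \cdot \frac{1}{339246}\right)} = \frac{1}{172250 + \left(- 11 \left(461 + 722\right) 192 \cdot \frac{1}{232695} + \frac{5192}{169623}\right)} = \frac{1}{172250 + \left(- 11 \cdot 1183 \cdot 192 \cdot \frac{1}{232695} + \frac{5192}{169623}\right)} = \frac{1}{172250 + \left(\left(-11\right) 227136 \cdot \frac{1}{232695} + \frac{5192}{169623}\right)} = \frac{1}{172250 + \left(\left(-2498496\right) \frac{1}{232695} + \frac{5192}{169623}\right)} = \frac{1}{172250 + \left(- \frac{832832}{77565} + \frac{5192}{169623}\right)} = \frac{1}{172250 - \frac{46954914952}{4385602665}} = \frac{1}{\frac{755373104131298}{4385602665}} = \frac{4385602665}{755373104131298}$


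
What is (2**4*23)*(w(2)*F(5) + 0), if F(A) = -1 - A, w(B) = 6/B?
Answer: -6624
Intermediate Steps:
(2**4*23)*(w(2)*F(5) + 0) = (2**4*23)*((6/2)*(-1 - 1*5) + 0) = (16*23)*((6*(1/2))*(-1 - 5) + 0) = 368*(3*(-6) + 0) = 368*(-18 + 0) = 368*(-18) = -6624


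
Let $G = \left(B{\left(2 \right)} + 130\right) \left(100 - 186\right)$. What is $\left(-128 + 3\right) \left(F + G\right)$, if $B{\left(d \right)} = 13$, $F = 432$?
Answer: $1483250$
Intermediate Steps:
$G = -12298$ ($G = \left(13 + 130\right) \left(100 - 186\right) = 143 \left(-86\right) = -12298$)
$\left(-128 + 3\right) \left(F + G\right) = \left(-128 + 3\right) \left(432 - 12298\right) = \left(-125\right) \left(-11866\right) = 1483250$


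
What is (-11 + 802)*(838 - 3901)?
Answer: -2422833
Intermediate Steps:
(-11 + 802)*(838 - 3901) = 791*(-3063) = -2422833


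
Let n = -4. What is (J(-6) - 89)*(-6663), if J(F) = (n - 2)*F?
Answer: 353139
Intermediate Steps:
J(F) = -6*F (J(F) = (-4 - 2)*F = -6*F)
(J(-6) - 89)*(-6663) = (-6*(-6) - 89)*(-6663) = (36 - 89)*(-6663) = -53*(-6663) = 353139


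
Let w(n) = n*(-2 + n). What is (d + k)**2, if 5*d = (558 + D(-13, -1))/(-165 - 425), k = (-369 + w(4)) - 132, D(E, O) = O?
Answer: 2116754378649/8702500 ≈ 2.4324e+5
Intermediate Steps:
k = -493 (k = (-369 + 4*(-2 + 4)) - 132 = (-369 + 4*2) - 132 = (-369 + 8) - 132 = -361 - 132 = -493)
d = -557/2950 (d = ((558 - 1)/(-165 - 425))/5 = (557/(-590))/5 = (557*(-1/590))/5 = (1/5)*(-557/590) = -557/2950 ≈ -0.18881)
(d + k)**2 = (-557/2950 - 493)**2 = (-1454907/2950)**2 = 2116754378649/8702500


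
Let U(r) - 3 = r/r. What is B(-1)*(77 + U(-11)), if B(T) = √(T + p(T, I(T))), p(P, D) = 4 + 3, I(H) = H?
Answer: 81*√6 ≈ 198.41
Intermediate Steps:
U(r) = 4 (U(r) = 3 + r/r = 3 + 1 = 4)
p(P, D) = 7
B(T) = √(7 + T) (B(T) = √(T + 7) = √(7 + T))
B(-1)*(77 + U(-11)) = √(7 - 1)*(77 + 4) = √6*81 = 81*√6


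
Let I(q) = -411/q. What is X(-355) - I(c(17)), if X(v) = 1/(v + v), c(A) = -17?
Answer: -291827/12070 ≈ -24.178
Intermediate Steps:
X(v) = 1/(2*v)
X(-355) - I(c(17)) = (½)/(-355) - (-411)/(-17) = (½)*(-1/355) - (-411)*(-1)/17 = -1/710 - 1*411/17 = -1/710 - 411/17 = -291827/12070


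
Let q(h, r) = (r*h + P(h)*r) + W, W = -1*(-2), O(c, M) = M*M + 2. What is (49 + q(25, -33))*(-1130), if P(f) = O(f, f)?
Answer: 24255450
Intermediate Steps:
O(c, M) = 2 + M² (O(c, M) = M² + 2 = 2 + M²)
W = 2
P(f) = 2 + f²
q(h, r) = 2 + h*r + r*(2 + h²) (q(h, r) = (r*h + (2 + h²)*r) + 2 = (h*r + r*(2 + h²)) + 2 = 2 + h*r + r*(2 + h²))
(49 + q(25, -33))*(-1130) = (49 + (2 + 25*(-33) - 33*(2 + 25²)))*(-1130) = (49 + (2 - 825 - 33*(2 + 625)))*(-1130) = (49 + (2 - 825 - 33*627))*(-1130) = (49 + (2 - 825 - 20691))*(-1130) = (49 - 21514)*(-1130) = -21465*(-1130) = 24255450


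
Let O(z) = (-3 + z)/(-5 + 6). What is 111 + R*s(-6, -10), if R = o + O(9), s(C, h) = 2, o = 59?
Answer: 241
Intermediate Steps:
O(z) = -3 + z (O(z) = (-3 + z)/1 = (-3 + z)*1 = -3 + z)
R = 65 (R = 59 + (-3 + 9) = 59 + 6 = 65)
111 + R*s(-6, -10) = 111 + 65*2 = 111 + 130 = 241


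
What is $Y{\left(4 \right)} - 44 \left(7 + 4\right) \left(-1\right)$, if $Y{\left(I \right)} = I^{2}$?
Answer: $500$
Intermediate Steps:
$Y{\left(4 \right)} - 44 \left(7 + 4\right) \left(-1\right) = 4^{2} - 44 \left(7 + 4\right) \left(-1\right) = 16 - 44 \cdot 11 \left(-1\right) = 16 - -484 = 16 + 484 = 500$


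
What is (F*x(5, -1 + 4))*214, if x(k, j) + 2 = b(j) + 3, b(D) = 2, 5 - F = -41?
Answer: 29532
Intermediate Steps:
F = 46 (F = 5 - 1*(-41) = 5 + 41 = 46)
x(k, j) = 3 (x(k, j) = -2 + (2 + 3) = -2 + 5 = 3)
(F*x(5, -1 + 4))*214 = (46*3)*214 = 138*214 = 29532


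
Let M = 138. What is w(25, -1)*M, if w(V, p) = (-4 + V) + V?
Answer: 6348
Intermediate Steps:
w(V, p) = -4 + 2*V
w(25, -1)*M = (-4 + 2*25)*138 = (-4 + 50)*138 = 46*138 = 6348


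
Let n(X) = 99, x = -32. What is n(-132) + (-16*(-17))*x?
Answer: -8605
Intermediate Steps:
n(-132) + (-16*(-17))*x = 99 - 16*(-17)*(-32) = 99 + 272*(-32) = 99 - 8704 = -8605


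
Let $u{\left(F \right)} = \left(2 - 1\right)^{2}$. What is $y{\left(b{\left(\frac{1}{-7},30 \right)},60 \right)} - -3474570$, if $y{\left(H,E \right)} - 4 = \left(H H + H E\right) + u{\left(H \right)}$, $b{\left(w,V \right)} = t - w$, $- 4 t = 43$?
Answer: $\frac{2723656049}{784} \approx 3.4741 \cdot 10^{6}$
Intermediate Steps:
$t = - \frac{43}{4}$ ($t = \left(- \frac{1}{4}\right) 43 = - \frac{43}{4} \approx -10.75$)
$u{\left(F \right)} = 1$ ($u{\left(F \right)} = 1^{2} = 1$)
$b{\left(w,V \right)} = - \frac{43}{4} - w$
$y{\left(H,E \right)} = 5 + H^{2} + E H$ ($y{\left(H,E \right)} = 4 + \left(\left(H H + H E\right) + 1\right) = 4 + \left(\left(H^{2} + E H\right) + 1\right) = 4 + \left(1 + H^{2} + E H\right) = 5 + H^{2} + E H$)
$y{\left(b{\left(\frac{1}{-7},30 \right)},60 \right)} - -3474570 = \left(5 + \left(- \frac{43}{4} - \frac{1}{-7}\right)^{2} + 60 \left(- \frac{43}{4} - \frac{1}{-7}\right)\right) - -3474570 = \left(5 + \left(- \frac{43}{4} - - \frac{1}{7}\right)^{2} + 60 \left(- \frac{43}{4} - - \frac{1}{7}\right)\right) + 3474570 = \left(5 + \left(- \frac{43}{4} + \frac{1}{7}\right)^{2} + 60 \left(- \frac{43}{4} + \frac{1}{7}\right)\right) + 3474570 = \left(5 + \left(- \frac{297}{28}\right)^{2} + 60 \left(- \frac{297}{28}\right)\right) + 3474570 = \left(5 + \frac{88209}{784} - \frac{4455}{7}\right) + 3474570 = - \frac{406831}{784} + 3474570 = \frac{2723656049}{784}$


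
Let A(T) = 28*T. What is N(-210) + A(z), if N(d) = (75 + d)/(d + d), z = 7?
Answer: 5497/28 ≈ 196.32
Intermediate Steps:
N(d) = (75 + d)/(2*d) (N(d) = (75 + d)/((2*d)) = (75 + d)*(1/(2*d)) = (75 + d)/(2*d))
N(-210) + A(z) = (½)*(75 - 210)/(-210) + 28*7 = (½)*(-1/210)*(-135) + 196 = 9/28 + 196 = 5497/28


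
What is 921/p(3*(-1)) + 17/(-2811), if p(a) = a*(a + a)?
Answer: 95875/1874 ≈ 51.161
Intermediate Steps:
p(a) = 2*a² (p(a) = a*(2*a) = 2*a²)
921/p(3*(-1)) + 17/(-2811) = 921/((2*(3*(-1))²)) + 17/(-2811) = 921/((2*(-3)²)) + 17*(-1/2811) = 921/((2*9)) - 17/2811 = 921/18 - 17/2811 = 921*(1/18) - 17/2811 = 307/6 - 17/2811 = 95875/1874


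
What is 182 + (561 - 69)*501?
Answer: 246674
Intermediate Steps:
182 + (561 - 69)*501 = 182 + 492*501 = 182 + 246492 = 246674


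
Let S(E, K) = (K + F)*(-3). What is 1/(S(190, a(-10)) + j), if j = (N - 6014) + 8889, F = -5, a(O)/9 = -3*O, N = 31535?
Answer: 1/33615 ≈ 2.9749e-5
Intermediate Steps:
a(O) = -27*O (a(O) = 9*(-3*O) = -27*O)
S(E, K) = 15 - 3*K (S(E, K) = (K - 5)*(-3) = (-5 + K)*(-3) = 15 - 3*K)
j = 34410 (j = (31535 - 6014) + 8889 = 25521 + 8889 = 34410)
1/(S(190, a(-10)) + j) = 1/((15 - (-81)*(-10)) + 34410) = 1/((15 - 3*270) + 34410) = 1/((15 - 810) + 34410) = 1/(-795 + 34410) = 1/33615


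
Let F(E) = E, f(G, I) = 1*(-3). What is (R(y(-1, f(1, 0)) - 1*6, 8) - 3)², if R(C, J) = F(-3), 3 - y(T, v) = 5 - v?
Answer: 36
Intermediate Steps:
f(G, I) = -3
y(T, v) = -2 + v (y(T, v) = 3 - (5 - v) = 3 + (-5 + v) = -2 + v)
R(C, J) = -3
(R(y(-1, f(1, 0)) - 1*6, 8) - 3)² = (-3 - 3)² = (-6)² = 36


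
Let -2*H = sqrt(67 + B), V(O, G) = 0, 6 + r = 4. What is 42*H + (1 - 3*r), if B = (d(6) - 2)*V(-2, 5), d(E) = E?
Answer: 7 - 21*sqrt(67) ≈ -164.89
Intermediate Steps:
r = -2 (r = -6 + 4 = -2)
B = 0 (B = (6 - 2)*0 = 4*0 = 0)
H = -sqrt(67)/2 (H = -sqrt(67 + 0)/2 = -sqrt(67)/2 ≈ -4.0927)
42*H + (1 - 3*r) = 42*(-sqrt(67)/2) + (1 - 3*(-2)) = -21*sqrt(67) + (1 + 6) = -21*sqrt(67) + 7 = 7 - 21*sqrt(67)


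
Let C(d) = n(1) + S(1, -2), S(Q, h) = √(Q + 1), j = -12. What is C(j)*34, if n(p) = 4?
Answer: 136 + 34*√2 ≈ 184.08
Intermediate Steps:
S(Q, h) = √(1 + Q)
C(d) = 4 + √2 (C(d) = 4 + √(1 + 1) = 4 + √2)
C(j)*34 = (4 + √2)*34 = 136 + 34*√2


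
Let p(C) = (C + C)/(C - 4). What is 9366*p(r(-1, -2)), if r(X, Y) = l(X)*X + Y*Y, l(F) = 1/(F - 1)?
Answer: 168588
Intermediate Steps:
l(F) = 1/(-1 + F)
r(X, Y) = Y² + X/(-1 + X) (r(X, Y) = X/(-1 + X) + Y*Y = X/(-1 + X) + Y² = Y² + X/(-1 + X))
p(C) = 2*C/(-4 + C) (p(C) = (2*C)/(-4 + C) = 2*C/(-4 + C))
9366*p(r(-1, -2)) = 9366*(2*((-1 + (-2)²*(-1 - 1))/(-1 - 1))/(-4 + (-1 + (-2)²*(-1 - 1))/(-1 - 1))) = 9366*(2*((-1 + 4*(-2))/(-2))/(-4 + (-1 + 4*(-2))/(-2))) = 9366*(2*(-(-1 - 8)/2)/(-4 - (-1 - 8)/2)) = 9366*(2*(-½*(-9))/(-4 - ½*(-9))) = 9366*(2*(9/2)/(-4 + 9/2)) = 9366*(2*(9/2)/(½)) = 9366*(2*(9/2)*2) = 9366*18 = 168588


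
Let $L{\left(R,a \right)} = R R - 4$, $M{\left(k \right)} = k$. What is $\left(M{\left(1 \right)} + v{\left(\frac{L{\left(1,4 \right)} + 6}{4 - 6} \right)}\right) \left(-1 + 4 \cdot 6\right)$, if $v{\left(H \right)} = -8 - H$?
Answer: $- \frac{253}{2} \approx -126.5$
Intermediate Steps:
$L{\left(R,a \right)} = -4 + R^{2}$ ($L{\left(R,a \right)} = R^{2} - 4 = -4 + R^{2}$)
$\left(M{\left(1 \right)} + v{\left(\frac{L{\left(1,4 \right)} + 6}{4 - 6} \right)}\right) \left(-1 + 4 \cdot 6\right) = \left(1 - \left(8 + \frac{\left(-4 + 1^{2}\right) + 6}{4 - 6}\right)\right) \left(-1 + 4 \cdot 6\right) = \left(1 - \left(8 + \frac{\left(-4 + 1\right) + 6}{-2}\right)\right) \left(-1 + 24\right) = \left(1 - \left(8 + \left(-3 + 6\right) \left(- \frac{1}{2}\right)\right)\right) 23 = \left(1 - \left(8 + 3 \left(- \frac{1}{2}\right)\right)\right) 23 = \left(1 - \frac{13}{2}\right) 23 = \left(- \frac{11}{2}\right) 23 = - \frac{253}{2}$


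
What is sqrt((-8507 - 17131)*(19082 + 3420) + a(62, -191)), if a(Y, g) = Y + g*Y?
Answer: 2*I*sqrt(144229514) ≈ 24019.0*I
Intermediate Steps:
a(Y, g) = Y + Y*g
sqrt((-8507 - 17131)*(19082 + 3420) + a(62, -191)) = sqrt((-8507 - 17131)*(19082 + 3420) + 62*(1 - 191)) = sqrt(-25638*22502 + 62*(-190)) = sqrt(-576906276 - 11780) = sqrt(-576918056) = 2*I*sqrt(144229514)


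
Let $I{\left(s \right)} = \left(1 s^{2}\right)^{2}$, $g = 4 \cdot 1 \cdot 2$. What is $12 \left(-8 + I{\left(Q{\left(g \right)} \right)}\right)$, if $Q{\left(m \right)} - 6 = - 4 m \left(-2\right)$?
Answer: $288119904$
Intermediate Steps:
$g = 8$ ($g = 4 \cdot 2 = 8$)
$Q{\left(m \right)} = 6 + 8 m$ ($Q{\left(m \right)} = 6 + - 4 m \left(-2\right) = 6 + 8 m$)
$I{\left(s \right)} = s^{4}$ ($I{\left(s \right)} = \left(s^{2}\right)^{2} = s^{4}$)
$12 \left(-8 + I{\left(Q{\left(g \right)} \right)}\right) = 12 \left(-8 + \left(6 + 8 \cdot 8\right)^{4}\right) = 12 \left(-8 + \left(6 + 64\right)^{4}\right) = 12 \left(-8 + 70^{4}\right) = 12 \left(-8 + 24010000\right) = 12 \cdot 24009992 = 288119904$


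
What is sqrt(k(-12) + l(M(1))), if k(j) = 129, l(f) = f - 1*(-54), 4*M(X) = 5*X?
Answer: sqrt(737)/2 ≈ 13.574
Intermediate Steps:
M(X) = 5*X/4 (M(X) = (5*X)/4 = 5*X/4)
l(f) = 54 + f (l(f) = f + 54 = 54 + f)
sqrt(k(-12) + l(M(1))) = sqrt(129 + (54 + (5/4)*1)) = sqrt(129 + (54 + 5/4)) = sqrt(129 + 221/4) = sqrt(737/4) = sqrt(737)/2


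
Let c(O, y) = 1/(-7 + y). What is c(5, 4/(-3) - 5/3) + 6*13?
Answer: 779/10 ≈ 77.900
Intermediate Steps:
c(5, 4/(-3) - 5/3) + 6*13 = 1/(-7 + (4/(-3) - 5/3)) + 6*13 = 1/(-7 + (4*(-1/3) - 5*1/3)) + 78 = 1/(-7 + (-4/3 - 5/3)) + 78 = 1/(-7 - 3) + 78 = 1/(-10) + 78 = -1/10 + 78 = 779/10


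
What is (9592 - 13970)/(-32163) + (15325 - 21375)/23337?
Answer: -30805588/250195977 ≈ -0.12313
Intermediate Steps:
(9592 - 13970)/(-32163) + (15325 - 21375)/23337 = -4378*(-1/32163) - 6050*1/23337 = 4378/32163 - 6050/23337 = -30805588/250195977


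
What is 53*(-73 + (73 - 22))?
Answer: -1166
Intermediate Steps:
53*(-73 + (73 - 22)) = 53*(-73 + 51) = 53*(-22) = -1166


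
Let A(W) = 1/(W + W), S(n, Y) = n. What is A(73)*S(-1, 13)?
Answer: -1/146 ≈ -0.0068493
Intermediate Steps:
A(W) = 1/(2*W)
A(73)*S(-1, 13) = ((½)/73)*(-1) = ((½)*(1/73))*(-1) = (1/146)*(-1) = -1/146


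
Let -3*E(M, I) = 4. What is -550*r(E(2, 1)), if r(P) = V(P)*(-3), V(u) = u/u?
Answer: 1650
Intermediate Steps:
E(M, I) = -4/3 (E(M, I) = -⅓*4 = -4/3)
V(u) = 1
r(P) = -3 (r(P) = 1*(-3) = -3)
-550*r(E(2, 1)) = -550*(-3) = 1650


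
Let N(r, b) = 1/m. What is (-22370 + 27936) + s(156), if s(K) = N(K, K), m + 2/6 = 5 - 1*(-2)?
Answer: 111323/20 ≈ 5566.1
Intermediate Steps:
m = 20/3 (m = -⅓ + (5 - 1*(-2)) = -⅓ + (5 + 2) = -⅓ + 7 = 20/3 ≈ 6.6667)
N(r, b) = 3/20 (N(r, b) = 1/(20/3) = 3/20)
s(K) = 3/20
(-22370 + 27936) + s(156) = (-22370 + 27936) + 3/20 = 5566 + 3/20 = 111323/20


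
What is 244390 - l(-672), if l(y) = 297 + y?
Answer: 244765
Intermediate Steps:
244390 - l(-672) = 244390 - (297 - 672) = 244390 - 1*(-375) = 244390 + 375 = 244765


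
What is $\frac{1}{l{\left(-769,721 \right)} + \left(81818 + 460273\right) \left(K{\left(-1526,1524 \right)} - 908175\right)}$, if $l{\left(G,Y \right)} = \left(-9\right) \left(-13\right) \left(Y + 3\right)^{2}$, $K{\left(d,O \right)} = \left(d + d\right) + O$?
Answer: $- \frac{1}{493080480381} \approx -2.0281 \cdot 10^{-12}$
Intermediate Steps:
$K{\left(d,O \right)} = O + 2 d$ ($K{\left(d,O \right)} = 2 d + O = O + 2 d$)
$l{\left(G,Y \right)} = 117 \left(3 + Y\right)^{2}$
$\frac{1}{l{\left(-769,721 \right)} + \left(81818 + 460273\right) \left(K{\left(-1526,1524 \right)} - 908175\right)} = \frac{1}{117 \left(3 + 721\right)^{2} + \left(81818 + 460273\right) \left(\left(1524 + 2 \left(-1526\right)\right) - 908175\right)} = \frac{1}{117 \cdot 724^{2} + 542091 \left(\left(1524 - 3052\right) - 908175\right)} = \frac{1}{117 \cdot 524176 + 542091 \left(-1528 - 908175\right)} = \frac{1}{61328592 + 542091 \left(-909703\right)} = \frac{1}{61328592 - 493141808973} = \frac{1}{-493080480381} = - \frac{1}{493080480381}$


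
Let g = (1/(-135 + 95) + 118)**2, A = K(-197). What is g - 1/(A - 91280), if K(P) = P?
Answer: 2037097746997/146363200 ≈ 13918.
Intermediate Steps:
A = -197
g = 22268961/1600 (g = (1/(-40) + 118)**2 = (-1/40 + 118)**2 = (4719/40)**2 = 22268961/1600 ≈ 13918.)
g - 1/(A - 91280) = 22268961/1600 - 1/(-197 - 91280) = 22268961/1600 - 1/(-91477) = 22268961/1600 - 1*(-1/91477) = 22268961/1600 + 1/91477 = 2037097746997/146363200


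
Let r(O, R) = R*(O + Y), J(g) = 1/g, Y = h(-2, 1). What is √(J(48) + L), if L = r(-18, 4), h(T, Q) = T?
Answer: I*√11517/12 ≈ 8.9431*I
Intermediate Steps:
Y = -2
r(O, R) = R*(-2 + O) (r(O, R) = R*(O - 2) = R*(-2 + O))
L = -80 (L = 4*(-2 - 18) = 4*(-20) = -80)
√(J(48) + L) = √(1/48 - 80) = √(-3839/48) = I*√11517/12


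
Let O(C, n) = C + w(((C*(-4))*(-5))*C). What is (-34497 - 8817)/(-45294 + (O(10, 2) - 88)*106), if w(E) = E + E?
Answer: -21657/185219 ≈ -0.11693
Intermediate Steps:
w(E) = 2*E
O(C, n) = C + 40*C² (O(C, n) = C + 2*(((C*(-4))*(-5))*C) = C + 2*((-4*C*(-5))*C) = C + 2*((20*C)*C) = C + 2*(20*C²) = C + 40*C²)
(-34497 - 8817)/(-45294 + (O(10, 2) - 88)*106) = (-34497 - 8817)/(-45294 + (10*(1 + 40*10) - 88)*106) = -43314/(-45294 + (10*(1 + 400) - 88)*106) = -43314/(-45294 + (10*401 - 88)*106) = -43314/(-45294 + (4010 - 88)*106) = -43314/(-45294 + 3922*106) = -43314/(-45294 + 415732) = -43314/370438 = -43314*1/370438 = -21657/185219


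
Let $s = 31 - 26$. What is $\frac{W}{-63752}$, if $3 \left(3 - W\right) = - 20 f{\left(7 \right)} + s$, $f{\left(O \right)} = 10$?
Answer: $- \frac{17}{15938} \approx -0.0010666$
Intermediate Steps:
$s = 5$ ($s = 31 - 26 = 5$)
$W = 68$ ($W = 3 - \frac{\left(-20\right) 10 + 5}{3} = 3 - \frac{-200 + 5}{3} = 3 - -65 = 3 + 65 = 68$)
$\frac{W}{-63752} = \frac{68}{-63752} = 68 \left(- \frac{1}{63752}\right) = - \frac{17}{15938}$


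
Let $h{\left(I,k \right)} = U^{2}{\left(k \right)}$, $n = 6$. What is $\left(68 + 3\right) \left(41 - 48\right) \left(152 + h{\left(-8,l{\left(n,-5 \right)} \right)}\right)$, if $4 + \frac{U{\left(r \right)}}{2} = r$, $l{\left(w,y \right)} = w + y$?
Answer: $-93436$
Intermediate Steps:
$U{\left(r \right)} = -8 + 2 r$
$h{\left(I,k \right)} = \left(-8 + 2 k\right)^{2}$
$\left(68 + 3\right) \left(41 - 48\right) \left(152 + h{\left(-8,l{\left(n,-5 \right)} \right)}\right) = \left(68 + 3\right) \left(41 - 48\right) \left(152 + 4 \left(-4 + \left(6 - 5\right)\right)^{2}\right) = 71 \left(-7\right) \left(152 + 4 \left(-4 + 1\right)^{2}\right) = - 497 \left(152 + 4 \left(-3\right)^{2}\right) = - 497 \left(152 + 4 \cdot 9\right) = - 497 \left(152 + 36\right) = \left(-497\right) 188 = -93436$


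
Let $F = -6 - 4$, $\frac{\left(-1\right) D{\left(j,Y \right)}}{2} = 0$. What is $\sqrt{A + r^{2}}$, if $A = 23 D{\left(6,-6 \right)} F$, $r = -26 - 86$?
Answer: $112$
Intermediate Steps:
$D{\left(j,Y \right)} = 0$ ($D{\left(j,Y \right)} = \left(-2\right) 0 = 0$)
$F = -10$
$r = -112$
$A = 0$ ($A = 23 \cdot 0 \left(-10\right) = 0 \left(-10\right) = 0$)
$\sqrt{A + r^{2}} = \sqrt{0 + \left(-112\right)^{2}} = \sqrt{0 + 12544} = \sqrt{12544} = 112$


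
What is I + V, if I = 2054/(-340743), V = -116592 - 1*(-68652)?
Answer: -1256555498/26211 ≈ -47940.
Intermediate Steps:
V = -47940 (V = -116592 + 68652 = -47940)
I = -158/26211 (I = 2054*(-1/340743) = -158/26211 ≈ -0.0060280)
I + V = -158/26211 - 47940 = -1256555498/26211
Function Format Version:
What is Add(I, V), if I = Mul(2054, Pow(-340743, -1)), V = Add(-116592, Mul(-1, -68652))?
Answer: Rational(-1256555498, 26211) ≈ -47940.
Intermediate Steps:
V = -47940 (V = Add(-116592, 68652) = -47940)
I = Rational(-158, 26211) (I = Mul(2054, Rational(-1, 340743)) = Rational(-158, 26211) ≈ -0.0060280)
Add(I, V) = Add(Rational(-158, 26211), -47940) = Rational(-1256555498, 26211)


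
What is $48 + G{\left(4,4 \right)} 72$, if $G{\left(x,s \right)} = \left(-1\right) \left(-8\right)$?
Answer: $624$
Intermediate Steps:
$G{\left(x,s \right)} = 8$
$48 + G{\left(4,4 \right)} 72 = 48 + 8 \cdot 72 = 48 + 576 = 624$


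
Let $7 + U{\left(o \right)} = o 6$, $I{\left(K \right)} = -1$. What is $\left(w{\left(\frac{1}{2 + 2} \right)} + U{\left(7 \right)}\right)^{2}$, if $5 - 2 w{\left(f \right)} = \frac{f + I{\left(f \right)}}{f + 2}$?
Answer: $\frac{12769}{9} \approx 1418.8$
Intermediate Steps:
$U{\left(o \right)} = -7 + 6 o$ ($U{\left(o \right)} = -7 + o 6 = -7 + 6 o$)
$w{\left(f \right)} = \frac{5}{2} - \frac{-1 + f}{2 \left(2 + f\right)}$ ($w{\left(f \right)} = \frac{5}{2} - \frac{\left(f - 1\right) \frac{1}{f + 2}}{2} = \frac{5}{2} - \frac{\left(-1 + f\right) \frac{1}{2 + f}}{2} = \frac{5}{2} - \frac{\frac{1}{2 + f} \left(-1 + f\right)}{2} = \frac{5}{2} - \frac{-1 + f}{2 \left(2 + f\right)}$)
$\left(w{\left(\frac{1}{2 + 2} \right)} + U{\left(7 \right)}\right)^{2} = \left(\frac{11 + \frac{4}{2 + 2}}{2 \left(2 + \frac{1}{2 + 2}\right)} + \left(-7 + 6 \cdot 7\right)\right)^{2} = \left(\frac{11 + \frac{4}{4}}{2 \left(2 + \frac{1}{4}\right)} + \left(-7 + 42\right)\right)^{2} = \left(\frac{11 + 4 \cdot \frac{1}{4}}{2 \left(2 + \frac{1}{4}\right)} + 35\right)^{2} = \left(\frac{11 + 1}{2 \cdot \frac{9}{4}} + 35\right)^{2} = \left(\frac{1}{2} \cdot \frac{4}{9} \cdot 12 + 35\right)^{2} = \left(\frac{8}{3} + 35\right)^{2} = \left(\frac{113}{3}\right)^{2} = \frac{12769}{9}$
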